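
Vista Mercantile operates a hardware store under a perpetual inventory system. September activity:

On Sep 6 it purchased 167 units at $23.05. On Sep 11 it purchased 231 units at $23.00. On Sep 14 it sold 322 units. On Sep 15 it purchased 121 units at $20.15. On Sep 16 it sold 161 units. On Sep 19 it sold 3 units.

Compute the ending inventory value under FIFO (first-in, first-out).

Sep 14, 322 sold [FIFO — oldest first]: 167 @ $23.05 + 155 @ $23.00 = $7,414.35
Sep 16, 161 sold [FIFO — oldest first]: 76 @ $23.00 + 85 @ $20.15 = $3,460.75
Sep 19, 3 sold [FIFO — oldest first]: 3 @ $20.15 = $60.45
Total COGS = $7,414.35 + $3,460.75 + $60.45 = $10,935.55
Ending inventory: 33 @ $20.15 = $664.95

Ending inventory = $664.95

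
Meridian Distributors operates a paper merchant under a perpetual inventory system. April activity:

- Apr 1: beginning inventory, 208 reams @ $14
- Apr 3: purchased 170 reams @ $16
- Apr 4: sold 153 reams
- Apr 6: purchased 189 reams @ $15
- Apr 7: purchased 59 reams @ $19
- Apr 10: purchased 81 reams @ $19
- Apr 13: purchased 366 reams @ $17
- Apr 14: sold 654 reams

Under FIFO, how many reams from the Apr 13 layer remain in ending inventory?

266

Apr 4, 153 sold [FIFO — oldest first]: 153 @ $14 = $2,142
Apr 14, 654 sold [FIFO — oldest first]: 55 @ $14 + 170 @ $16 + 189 @ $15 + 59 @ $19 + 81 @ $19 + 100 @ $17 = $10,685
Total COGS = $2,142 + $10,685 = $12,827
Ending inventory: 266 @ $17 = $4,522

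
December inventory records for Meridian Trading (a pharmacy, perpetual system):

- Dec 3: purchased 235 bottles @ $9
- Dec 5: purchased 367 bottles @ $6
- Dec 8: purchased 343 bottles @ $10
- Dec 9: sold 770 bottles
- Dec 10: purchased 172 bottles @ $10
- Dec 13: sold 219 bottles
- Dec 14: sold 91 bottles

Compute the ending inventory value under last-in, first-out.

Ending inventory = $333

Dec 9, 770 sold [LIFO — newest first]: 343 @ $10 + 367 @ $6 + 60 @ $9 = $6,172
Dec 13, 219 sold [LIFO — newest first]: 172 @ $10 + 47 @ $9 = $2,143
Dec 14, 91 sold [LIFO — newest first]: 91 @ $9 = $819
Total COGS = $6,172 + $2,143 + $819 = $9,134
Ending inventory: 37 @ $9 = $333
Check: goods available $9,467 = COGS $9,134 + ending $333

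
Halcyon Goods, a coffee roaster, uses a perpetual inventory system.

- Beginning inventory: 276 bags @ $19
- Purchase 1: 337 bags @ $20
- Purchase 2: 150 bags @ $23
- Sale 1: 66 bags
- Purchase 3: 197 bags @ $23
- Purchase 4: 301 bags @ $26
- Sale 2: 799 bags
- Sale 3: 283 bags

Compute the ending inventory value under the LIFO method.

Sale 1 (66) [LIFO — newest first]: 66 @ $23 = $1,518
Sale 2 (799) [LIFO — newest first]: 301 @ $26 + 197 @ $23 + 84 @ $23 + 217 @ $20 = $18,629
Sale 3 (283) [LIFO — newest first]: 120 @ $20 + 163 @ $19 = $5,497
Total COGS = $1,518 + $18,629 + $5,497 = $25,644
Ending inventory: 113 @ $19 = $2,147

Ending inventory = $2,147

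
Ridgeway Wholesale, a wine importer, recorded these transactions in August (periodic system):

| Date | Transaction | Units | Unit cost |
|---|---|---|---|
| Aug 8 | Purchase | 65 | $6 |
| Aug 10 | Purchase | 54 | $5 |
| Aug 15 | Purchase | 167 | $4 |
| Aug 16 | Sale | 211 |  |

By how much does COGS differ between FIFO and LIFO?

$140

FIFO COGS: 65 @ $6 + 54 @ $5 + 92 @ $4 = $1,028
LIFO COGS: 167 @ $4 + 44 @ $5 = $888
Difference = |$1,028 − $888| = $140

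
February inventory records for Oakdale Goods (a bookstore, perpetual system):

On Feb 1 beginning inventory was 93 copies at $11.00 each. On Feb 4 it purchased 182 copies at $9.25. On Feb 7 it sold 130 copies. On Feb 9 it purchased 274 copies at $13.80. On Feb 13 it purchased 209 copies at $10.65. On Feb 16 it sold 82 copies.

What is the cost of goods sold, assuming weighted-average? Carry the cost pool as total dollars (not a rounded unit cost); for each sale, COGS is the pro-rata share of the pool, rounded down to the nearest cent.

After Feb 1: 93 on hand, pool $1,023.00 (≈ $11.0000 each)
After Feb 4: 275 on hand, pool $2,706.50 (≈ $9.8418 each)
Feb 7, sell 130: 130/275 × $2,706.50 → $1,279.43
After Feb 9: 419 on hand, pool $5,208.27 (≈ $12.4302 each)
After Feb 13: 628 on hand, pool $7,434.12 (≈ $11.8378 each)
Feb 16, sell 82: 82/628 × $7,434.12 → $970.69
Total COGS = $1,279.43 + $970.69 = $2,250.12
Ending inventory (cost pool remaining) = $6,463.43

COGS = $2,250.12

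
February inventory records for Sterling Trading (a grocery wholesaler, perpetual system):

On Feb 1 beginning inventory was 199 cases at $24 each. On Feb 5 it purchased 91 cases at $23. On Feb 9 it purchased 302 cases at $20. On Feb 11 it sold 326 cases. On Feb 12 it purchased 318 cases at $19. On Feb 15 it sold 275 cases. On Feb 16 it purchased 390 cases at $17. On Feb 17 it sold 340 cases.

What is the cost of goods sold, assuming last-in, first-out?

Feb 11, 326 sold [LIFO — newest first]: 302 @ $20 + 24 @ $23 = $6,592
Feb 15, 275 sold [LIFO — newest first]: 275 @ $19 = $5,225
Feb 17, 340 sold [LIFO — newest first]: 340 @ $17 = $5,780
Total COGS = $6,592 + $5,225 + $5,780 = $17,597
Ending inventory: 199 @ $24 + 67 @ $23 + 43 @ $19 + 50 @ $17 = $7,984

COGS = $17,597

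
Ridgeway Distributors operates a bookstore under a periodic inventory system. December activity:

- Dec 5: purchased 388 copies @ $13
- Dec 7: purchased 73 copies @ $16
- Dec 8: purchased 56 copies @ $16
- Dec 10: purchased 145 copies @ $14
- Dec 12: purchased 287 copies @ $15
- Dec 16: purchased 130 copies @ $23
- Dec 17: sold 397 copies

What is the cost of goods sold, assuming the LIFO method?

Dec 17, 397 sold [LIFO — newest first]: 130 @ $23 + 267 @ $15 = $6,995
Ending inventory: 388 @ $13 + 73 @ $16 + 56 @ $16 + 145 @ $14 + 20 @ $15 = $9,438
Check: goods available $16,433 = COGS $6,995 + ending $9,438

COGS = $6,995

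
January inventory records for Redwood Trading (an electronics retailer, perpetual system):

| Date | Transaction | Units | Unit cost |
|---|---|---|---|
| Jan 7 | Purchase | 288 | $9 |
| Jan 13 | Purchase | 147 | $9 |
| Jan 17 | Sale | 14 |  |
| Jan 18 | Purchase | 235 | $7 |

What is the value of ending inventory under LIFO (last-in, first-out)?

Ending inventory = $5,434

Jan 17, 14 sold [LIFO — newest first]: 14 @ $9 = $126
Ending inventory: 288 @ $9 + 133 @ $9 + 235 @ $7 = $5,434
Check: goods available $5,560 = COGS $126 + ending $5,434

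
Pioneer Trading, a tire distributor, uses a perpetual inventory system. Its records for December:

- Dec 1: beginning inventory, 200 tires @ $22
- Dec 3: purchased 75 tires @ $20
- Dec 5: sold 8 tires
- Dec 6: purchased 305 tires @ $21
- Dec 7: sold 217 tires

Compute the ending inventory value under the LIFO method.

Ending inventory = $7,588

Dec 5, 8 sold [LIFO — newest first]: 8 @ $20 = $160
Dec 7, 217 sold [LIFO — newest first]: 217 @ $21 = $4,557
Total COGS = $160 + $4,557 = $4,717
Ending inventory: 200 @ $22 + 67 @ $20 + 88 @ $21 = $7,588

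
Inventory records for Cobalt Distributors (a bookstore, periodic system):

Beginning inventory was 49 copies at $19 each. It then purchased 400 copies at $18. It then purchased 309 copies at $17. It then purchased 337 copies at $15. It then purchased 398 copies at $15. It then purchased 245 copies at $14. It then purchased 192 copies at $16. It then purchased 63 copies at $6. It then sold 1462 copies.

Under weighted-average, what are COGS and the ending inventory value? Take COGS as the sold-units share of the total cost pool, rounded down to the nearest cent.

Sale 1, sell 1462: 1462/1993 × $31,289.00 → $22,952.59
Ending inventory (cost pool remaining) = $8,336.41
Check: goods available $31,289.00 = COGS $22,952.59 + ending $8,336.41

COGS = $22,952.59; ending inventory = $8,336.41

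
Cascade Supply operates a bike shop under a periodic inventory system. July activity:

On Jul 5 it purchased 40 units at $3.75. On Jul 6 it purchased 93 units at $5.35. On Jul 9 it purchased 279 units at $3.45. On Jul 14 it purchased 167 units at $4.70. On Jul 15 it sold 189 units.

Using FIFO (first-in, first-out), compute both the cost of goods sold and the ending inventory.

COGS = $840.75; ending inventory = $1,554.25

Jul 15, 189 sold [FIFO — oldest first]: 40 @ $3.75 + 93 @ $5.35 + 56 @ $3.45 = $840.75
Ending inventory: 223 @ $3.45 + 167 @ $4.70 = $1,554.25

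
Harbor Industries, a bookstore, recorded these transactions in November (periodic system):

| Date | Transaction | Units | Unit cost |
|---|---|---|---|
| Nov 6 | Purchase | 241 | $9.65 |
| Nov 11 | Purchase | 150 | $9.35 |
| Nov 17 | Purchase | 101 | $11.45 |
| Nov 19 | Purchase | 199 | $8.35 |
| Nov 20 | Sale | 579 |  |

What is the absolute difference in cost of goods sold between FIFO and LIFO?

FIFO COGS: 241 @ $9.65 + 150 @ $9.35 + 101 @ $11.45 + 87 @ $8.35 = $5,611.05
LIFO COGS: 199 @ $8.35 + 101 @ $11.45 + 150 @ $9.35 + 129 @ $9.65 = $5,465.45
Difference = |$5,611.05 − $5,465.45| = $145.60

$145.60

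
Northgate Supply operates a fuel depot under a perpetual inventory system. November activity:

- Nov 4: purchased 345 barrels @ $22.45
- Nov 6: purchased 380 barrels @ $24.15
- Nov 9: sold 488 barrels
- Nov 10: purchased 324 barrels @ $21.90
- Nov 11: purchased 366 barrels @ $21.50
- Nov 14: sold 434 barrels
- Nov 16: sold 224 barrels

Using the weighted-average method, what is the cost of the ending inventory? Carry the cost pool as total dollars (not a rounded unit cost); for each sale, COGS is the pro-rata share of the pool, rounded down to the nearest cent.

Ending inventory = $5,947.73

After Nov 4: 345 on hand, pool $7,745.25 (≈ $22.4500 each)
After Nov 6: 725 on hand, pool $16,922.25 (≈ $23.3410 each)
Nov 9, sell 488: 488/725 × $16,922.25 → $11,390.42
After Nov 10: 561 on hand, pool $12,627.43 (≈ $22.5088 each)
After Nov 11: 927 on hand, pool $20,496.43 (≈ $22.1105 each)
Nov 14, sell 434: 434/927 × $20,496.43 → $9,595.95
Nov 16, sell 224: 224/493 × $10,900.48 → $4,952.75
Total COGS = $11,390.42 + $9,595.95 + $4,952.75 = $25,939.12
Ending inventory (cost pool remaining) = $5,947.73
Check: goods available $31,886.85 = COGS $25,939.12 + ending $5,947.73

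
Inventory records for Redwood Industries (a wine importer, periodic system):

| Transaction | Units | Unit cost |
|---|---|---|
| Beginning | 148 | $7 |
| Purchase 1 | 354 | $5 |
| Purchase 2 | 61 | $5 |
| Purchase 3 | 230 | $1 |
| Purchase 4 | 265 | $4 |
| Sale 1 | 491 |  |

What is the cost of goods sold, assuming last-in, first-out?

Sale 1 (491) [LIFO — newest first]: 265 @ $4 + 226 @ $1 = $1,286
Ending inventory: 148 @ $7 + 354 @ $5 + 61 @ $5 + 4 @ $1 = $3,115
Check: goods available $4,401 = COGS $1,286 + ending $3,115

COGS = $1,286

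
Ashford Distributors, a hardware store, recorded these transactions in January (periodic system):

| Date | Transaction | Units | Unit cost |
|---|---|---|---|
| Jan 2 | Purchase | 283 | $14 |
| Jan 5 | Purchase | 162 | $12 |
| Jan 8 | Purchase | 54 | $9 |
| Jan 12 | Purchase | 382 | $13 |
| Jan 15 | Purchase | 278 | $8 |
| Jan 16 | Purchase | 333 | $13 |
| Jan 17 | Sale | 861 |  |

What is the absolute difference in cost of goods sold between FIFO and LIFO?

$1,295

FIFO COGS: 283 @ $14 + 162 @ $12 + 54 @ $9 + 362 @ $13 = $11,098
LIFO COGS: 333 @ $13 + 278 @ $8 + 250 @ $13 = $9,803
Difference = |$11,098 − $9,803| = $1,295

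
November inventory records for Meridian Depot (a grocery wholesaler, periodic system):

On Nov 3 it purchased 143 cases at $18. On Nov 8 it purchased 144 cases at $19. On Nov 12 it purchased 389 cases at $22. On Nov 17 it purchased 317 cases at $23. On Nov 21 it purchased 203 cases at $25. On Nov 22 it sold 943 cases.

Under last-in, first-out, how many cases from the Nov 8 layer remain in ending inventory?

110

Nov 22, 943 sold [LIFO — newest first]: 203 @ $25 + 317 @ $23 + 389 @ $22 + 34 @ $19 = $21,570
Ending inventory: 143 @ $18 + 110 @ $19 = $4,664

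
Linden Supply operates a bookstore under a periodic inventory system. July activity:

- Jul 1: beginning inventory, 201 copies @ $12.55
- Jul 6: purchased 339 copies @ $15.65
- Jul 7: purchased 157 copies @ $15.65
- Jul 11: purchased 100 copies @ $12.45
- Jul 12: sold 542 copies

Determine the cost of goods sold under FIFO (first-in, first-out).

Jul 12, 542 sold [FIFO — oldest first]: 201 @ $12.55 + 339 @ $15.65 + 2 @ $15.65 = $7,859.20
Ending inventory: 155 @ $15.65 + 100 @ $12.45 = $3,670.75

COGS = $7,859.20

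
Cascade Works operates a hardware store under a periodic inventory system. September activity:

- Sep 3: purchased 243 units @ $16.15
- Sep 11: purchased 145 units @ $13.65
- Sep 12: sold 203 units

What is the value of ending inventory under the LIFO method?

Sep 12, 203 sold [LIFO — newest first]: 145 @ $13.65 + 58 @ $16.15 = $2,915.95
Ending inventory: 185 @ $16.15 = $2,987.75
Check: goods available $5,903.70 = COGS $2,915.95 + ending $2,987.75

Ending inventory = $2,987.75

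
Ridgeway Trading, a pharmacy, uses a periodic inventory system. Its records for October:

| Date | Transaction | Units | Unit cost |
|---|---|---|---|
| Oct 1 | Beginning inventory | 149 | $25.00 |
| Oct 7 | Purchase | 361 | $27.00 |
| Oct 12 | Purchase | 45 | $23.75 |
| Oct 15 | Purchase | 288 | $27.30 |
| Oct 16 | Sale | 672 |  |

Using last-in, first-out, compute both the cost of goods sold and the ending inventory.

COGS = $18,084.15; ending inventory = $4,319.00

Oct 16, 672 sold [LIFO — newest first]: 288 @ $27.30 + 45 @ $23.75 + 339 @ $27.00 = $18,084.15
Ending inventory: 149 @ $25.00 + 22 @ $27.00 = $4,319.00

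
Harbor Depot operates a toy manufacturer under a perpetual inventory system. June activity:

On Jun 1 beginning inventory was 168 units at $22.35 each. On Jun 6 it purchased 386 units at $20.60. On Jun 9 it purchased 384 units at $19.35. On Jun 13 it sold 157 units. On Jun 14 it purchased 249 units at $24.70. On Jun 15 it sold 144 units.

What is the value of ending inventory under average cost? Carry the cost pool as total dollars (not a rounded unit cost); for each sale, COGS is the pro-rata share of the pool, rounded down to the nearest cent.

After Jun 1: 168 on hand, pool $3,754.80 (≈ $22.3500 each)
After Jun 6: 554 on hand, pool $11,706.40 (≈ $21.1307 each)
After Jun 9: 938 on hand, pool $19,136.80 (≈ $20.4017 each)
Jun 13, sell 157: 157/938 × $19,136.80 → $3,203.06
After Jun 14: 1030 on hand, pool $22,084.04 (≈ $21.4408 each)
Jun 15, sell 144: 144/1030 × $22,084.04 → $3,087.47
Total COGS = $3,203.06 + $3,087.47 = $6,290.53
Ending inventory (cost pool remaining) = $18,996.57
Check: goods available $25,287.10 = COGS $6,290.53 + ending $18,996.57

Ending inventory = $18,996.57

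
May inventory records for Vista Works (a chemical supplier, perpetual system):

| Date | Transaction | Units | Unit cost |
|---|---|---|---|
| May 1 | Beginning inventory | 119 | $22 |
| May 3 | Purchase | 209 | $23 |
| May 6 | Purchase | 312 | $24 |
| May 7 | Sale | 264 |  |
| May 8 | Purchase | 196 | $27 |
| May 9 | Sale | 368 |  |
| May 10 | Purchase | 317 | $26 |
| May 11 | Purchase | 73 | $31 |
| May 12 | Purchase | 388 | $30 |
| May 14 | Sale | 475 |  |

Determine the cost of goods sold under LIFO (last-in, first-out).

COGS = $29,899

May 7, 264 sold [LIFO — newest first]: 264 @ $24 = $6,336
May 9, 368 sold [LIFO — newest first]: 196 @ $27 + 48 @ $24 + 124 @ $23 = $9,296
May 14, 475 sold [LIFO — newest first]: 388 @ $30 + 73 @ $31 + 14 @ $26 = $14,267
Total COGS = $6,336 + $9,296 + $14,267 = $29,899
Ending inventory: 119 @ $22 + 85 @ $23 + 303 @ $26 = $12,451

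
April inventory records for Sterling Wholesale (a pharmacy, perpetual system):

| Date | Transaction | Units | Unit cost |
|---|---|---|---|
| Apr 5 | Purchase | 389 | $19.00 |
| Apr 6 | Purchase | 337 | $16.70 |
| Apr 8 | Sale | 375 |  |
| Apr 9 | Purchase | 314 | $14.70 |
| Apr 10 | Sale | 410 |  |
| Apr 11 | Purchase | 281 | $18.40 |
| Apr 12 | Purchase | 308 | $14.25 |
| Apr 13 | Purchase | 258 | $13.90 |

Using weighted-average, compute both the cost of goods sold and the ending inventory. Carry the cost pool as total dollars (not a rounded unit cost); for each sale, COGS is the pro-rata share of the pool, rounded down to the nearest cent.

COGS = $13,451.13; ending inventory = $17,329.17

After Apr 5: 389 on hand, pool $7,391.00 (≈ $19.0000 each)
After Apr 6: 726 on hand, pool $13,018.90 (≈ $17.9324 each)
Apr 8, sell 375: 375/726 × $13,018.90 → $6,724.63
After Apr 9: 665 on hand, pool $10,910.07 (≈ $16.4061 each)
Apr 10, sell 410: 410/665 × $10,910.07 → $6,726.50
After Apr 11: 536 on hand, pool $9,353.97 (≈ $17.4514 each)
After Apr 12: 844 on hand, pool $13,742.97 (≈ $16.2831 each)
After Apr 13: 1102 on hand, pool $17,329.17 (≈ $15.7252 each)
Total COGS = $6,724.63 + $6,726.50 = $13,451.13
Ending inventory (cost pool remaining) = $17,329.17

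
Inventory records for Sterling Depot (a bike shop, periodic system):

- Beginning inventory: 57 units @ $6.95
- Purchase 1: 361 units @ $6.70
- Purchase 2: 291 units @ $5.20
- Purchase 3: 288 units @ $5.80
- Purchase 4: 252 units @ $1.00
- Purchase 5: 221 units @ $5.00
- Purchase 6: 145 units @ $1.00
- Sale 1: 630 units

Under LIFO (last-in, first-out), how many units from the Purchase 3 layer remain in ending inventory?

Sale 1 (630) [LIFO — newest first]: 145 @ $1.00 + 221 @ $5.00 + 252 @ $1.00 + 12 @ $5.80 = $1,571.60
Ending inventory: 57 @ $6.95 + 361 @ $6.70 + 291 @ $5.20 + 276 @ $5.80 = $5,928.85

276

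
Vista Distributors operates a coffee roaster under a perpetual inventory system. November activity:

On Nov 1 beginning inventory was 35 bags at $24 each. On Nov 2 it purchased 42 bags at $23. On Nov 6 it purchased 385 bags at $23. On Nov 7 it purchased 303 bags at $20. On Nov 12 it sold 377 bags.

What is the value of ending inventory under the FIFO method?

Ending inventory = $8,015

Nov 12, 377 sold [FIFO — oldest first]: 35 @ $24 + 42 @ $23 + 300 @ $23 = $8,706
Ending inventory: 85 @ $23 + 303 @ $20 = $8,015
Check: goods available $16,721 = COGS $8,706 + ending $8,015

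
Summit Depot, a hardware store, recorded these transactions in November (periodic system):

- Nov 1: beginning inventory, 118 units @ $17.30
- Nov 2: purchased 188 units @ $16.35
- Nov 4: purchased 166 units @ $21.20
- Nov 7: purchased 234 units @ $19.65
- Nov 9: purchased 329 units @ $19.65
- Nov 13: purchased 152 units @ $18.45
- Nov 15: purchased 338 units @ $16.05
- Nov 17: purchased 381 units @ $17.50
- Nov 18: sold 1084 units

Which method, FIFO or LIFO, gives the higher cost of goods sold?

FIFO

FIFO COGS: 118 @ $17.30 + 188 @ $16.35 + 166 @ $21.20 + 234 @ $19.65 + 329 @ $19.65 + 49 @ $18.45 = $20,601.40
LIFO COGS: 381 @ $17.50 + 338 @ $16.05 + 152 @ $18.45 + 213 @ $19.65 = $19,082.25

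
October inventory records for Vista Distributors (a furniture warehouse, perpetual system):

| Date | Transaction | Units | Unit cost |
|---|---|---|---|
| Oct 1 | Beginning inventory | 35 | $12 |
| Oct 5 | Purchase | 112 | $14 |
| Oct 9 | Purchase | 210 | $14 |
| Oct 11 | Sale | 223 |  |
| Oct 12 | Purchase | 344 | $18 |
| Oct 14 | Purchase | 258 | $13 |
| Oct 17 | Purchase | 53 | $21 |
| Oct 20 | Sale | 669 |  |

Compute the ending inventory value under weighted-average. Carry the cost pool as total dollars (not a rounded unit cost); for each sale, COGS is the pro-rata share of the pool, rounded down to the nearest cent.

Ending inventory = $1,902.47

After Oct 1: 35 on hand, pool $420.00 (≈ $12.0000 each)
After Oct 5: 147 on hand, pool $1,988.00 (≈ $13.5238 each)
After Oct 9: 357 on hand, pool $4,928.00 (≈ $13.8039 each)
Oct 11, sell 223: 223/357 × $4,928.00 → $3,078.27
After Oct 12: 478 on hand, pool $8,041.73 (≈ $16.8237 each)
After Oct 14: 736 on hand, pool $11,395.73 (≈ $15.4833 each)
After Oct 17: 789 on hand, pool $12,508.73 (≈ $15.8539 each)
Oct 20, sell 669: 669/789 × $12,508.73 → $10,606.26
Total COGS = $3,078.27 + $10,606.26 = $13,684.53
Ending inventory (cost pool remaining) = $1,902.47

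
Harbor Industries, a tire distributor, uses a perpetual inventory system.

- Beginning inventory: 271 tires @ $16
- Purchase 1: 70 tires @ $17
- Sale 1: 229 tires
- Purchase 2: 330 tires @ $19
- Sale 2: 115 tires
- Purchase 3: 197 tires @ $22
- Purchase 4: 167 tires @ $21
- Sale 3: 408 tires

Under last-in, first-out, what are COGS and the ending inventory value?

COGS = $14,596; ending inventory = $5,041

Sale 1 (229) [LIFO — newest first]: 70 @ $17 + 159 @ $16 = $3,734
Sale 2 (115) [LIFO — newest first]: 115 @ $19 = $2,185
Sale 3 (408) [LIFO — newest first]: 167 @ $21 + 197 @ $22 + 44 @ $19 = $8,677
Total COGS = $3,734 + $2,185 + $8,677 = $14,596
Ending inventory: 112 @ $16 + 171 @ $19 = $5,041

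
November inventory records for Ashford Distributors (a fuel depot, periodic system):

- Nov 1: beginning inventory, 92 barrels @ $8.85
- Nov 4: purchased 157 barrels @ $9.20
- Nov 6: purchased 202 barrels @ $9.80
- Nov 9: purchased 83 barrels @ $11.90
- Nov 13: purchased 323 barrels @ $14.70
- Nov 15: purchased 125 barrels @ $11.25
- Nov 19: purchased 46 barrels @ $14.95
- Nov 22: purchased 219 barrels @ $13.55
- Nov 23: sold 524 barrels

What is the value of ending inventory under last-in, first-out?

Ending inventory = $8,004.20

Nov 23, 524 sold [LIFO — newest first]: 219 @ $13.55 + 46 @ $14.95 + 125 @ $11.25 + 134 @ $14.70 = $7,031.20
Ending inventory: 92 @ $8.85 + 157 @ $9.20 + 202 @ $9.80 + 83 @ $11.90 + 189 @ $14.70 = $8,004.20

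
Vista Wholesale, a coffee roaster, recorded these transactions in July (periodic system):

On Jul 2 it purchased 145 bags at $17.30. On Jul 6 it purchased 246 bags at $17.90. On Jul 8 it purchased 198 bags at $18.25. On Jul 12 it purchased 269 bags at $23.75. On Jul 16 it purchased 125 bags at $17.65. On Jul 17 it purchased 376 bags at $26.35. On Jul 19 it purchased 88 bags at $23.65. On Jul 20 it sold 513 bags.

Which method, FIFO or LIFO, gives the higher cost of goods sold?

FIFO COGS: 145 @ $17.30 + 246 @ $17.90 + 122 @ $18.25 = $9,138.40
LIFO COGS: 88 @ $23.65 + 376 @ $26.35 + 49 @ $17.65 = $12,853.65

LIFO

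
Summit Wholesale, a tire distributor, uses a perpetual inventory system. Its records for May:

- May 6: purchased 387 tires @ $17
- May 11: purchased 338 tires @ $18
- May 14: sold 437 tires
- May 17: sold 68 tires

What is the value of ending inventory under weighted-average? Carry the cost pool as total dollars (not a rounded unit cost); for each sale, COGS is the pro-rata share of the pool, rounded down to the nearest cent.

After May 6: 387 on hand, pool $6,579.00 (≈ $17.0000 each)
After May 11: 725 on hand, pool $12,663.00 (≈ $17.4662 each)
May 14, sell 437: 437/725 × $12,663.00 → $7,632.73
May 17, sell 68: 68/288 × $5,030.27 → $1,187.70
Total COGS = $7,632.73 + $1,187.70 = $8,820.43
Ending inventory (cost pool remaining) = $3,842.57
Check: goods available $12,663.00 = COGS $8,820.43 + ending $3,842.57

Ending inventory = $3,842.57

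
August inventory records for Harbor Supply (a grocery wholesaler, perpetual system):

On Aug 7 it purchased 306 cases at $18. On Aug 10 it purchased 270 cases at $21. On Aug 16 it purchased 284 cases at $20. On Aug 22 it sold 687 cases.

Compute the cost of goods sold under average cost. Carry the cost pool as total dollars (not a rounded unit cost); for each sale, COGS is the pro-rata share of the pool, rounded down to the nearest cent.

After Aug 7: 306 on hand, pool $5,508.00 (≈ $18.0000 each)
After Aug 10: 576 on hand, pool $11,178.00 (≈ $19.4062 each)
After Aug 16: 860 on hand, pool $16,858.00 (≈ $19.6023 each)
Aug 22, sell 687: 687/860 × $16,858.00 → $13,466.79
Ending inventory (cost pool remaining) = $3,391.21
Check: goods available $16,858.00 = COGS $13,466.79 + ending $3,391.21

COGS = $13,466.79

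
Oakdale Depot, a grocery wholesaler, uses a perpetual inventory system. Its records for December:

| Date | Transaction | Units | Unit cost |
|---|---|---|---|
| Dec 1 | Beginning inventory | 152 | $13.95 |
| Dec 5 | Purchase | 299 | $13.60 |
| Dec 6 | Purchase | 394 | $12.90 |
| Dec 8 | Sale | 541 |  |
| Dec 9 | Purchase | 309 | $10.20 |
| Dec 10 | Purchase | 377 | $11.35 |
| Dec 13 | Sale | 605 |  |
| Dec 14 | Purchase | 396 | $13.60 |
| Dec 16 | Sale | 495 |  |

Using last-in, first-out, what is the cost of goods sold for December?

COGS = $20,142.95

Dec 8, 541 sold [LIFO — newest first]: 394 @ $12.90 + 147 @ $13.60 = $7,081.80
Dec 13, 605 sold [LIFO — newest first]: 377 @ $11.35 + 228 @ $10.20 = $6,604.55
Dec 16, 495 sold [LIFO — newest first]: 396 @ $13.60 + 81 @ $10.20 + 18 @ $13.60 = $6,456.60
Total COGS = $7,081.80 + $6,604.55 + $6,456.60 = $20,142.95
Ending inventory: 152 @ $13.95 + 134 @ $13.60 = $3,942.80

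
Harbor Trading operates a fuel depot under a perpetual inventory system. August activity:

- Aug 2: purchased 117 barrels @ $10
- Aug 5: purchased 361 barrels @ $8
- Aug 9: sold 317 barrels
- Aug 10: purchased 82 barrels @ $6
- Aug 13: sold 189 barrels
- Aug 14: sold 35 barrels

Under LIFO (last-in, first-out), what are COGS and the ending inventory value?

COGS = $4,360; ending inventory = $190

Aug 9, 317 sold [LIFO — newest first]: 317 @ $8 = $2,536
Aug 13, 189 sold [LIFO — newest first]: 82 @ $6 + 44 @ $8 + 63 @ $10 = $1,474
Aug 14, 35 sold [LIFO — newest first]: 35 @ $10 = $350
Total COGS = $2,536 + $1,474 + $350 = $4,360
Ending inventory: 19 @ $10 = $190
Check: goods available $4,550 = COGS $4,360 + ending $190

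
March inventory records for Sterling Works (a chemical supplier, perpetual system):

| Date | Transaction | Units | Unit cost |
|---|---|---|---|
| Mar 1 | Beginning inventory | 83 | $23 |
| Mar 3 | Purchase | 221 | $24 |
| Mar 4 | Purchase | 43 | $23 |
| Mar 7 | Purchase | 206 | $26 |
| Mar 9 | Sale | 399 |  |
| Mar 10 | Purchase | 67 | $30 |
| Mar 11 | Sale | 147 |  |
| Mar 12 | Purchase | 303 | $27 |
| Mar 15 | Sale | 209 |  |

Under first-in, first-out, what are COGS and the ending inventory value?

COGS = $19,213; ending inventory = $4,536

Mar 9, 399 sold [FIFO — oldest first]: 83 @ $23 + 221 @ $24 + 43 @ $23 + 52 @ $26 = $9,554
Mar 11, 147 sold [FIFO — oldest first]: 147 @ $26 = $3,822
Mar 15, 209 sold [FIFO — oldest first]: 7 @ $26 + 67 @ $30 + 135 @ $27 = $5,837
Total COGS = $9,554 + $3,822 + $5,837 = $19,213
Ending inventory: 168 @ $27 = $4,536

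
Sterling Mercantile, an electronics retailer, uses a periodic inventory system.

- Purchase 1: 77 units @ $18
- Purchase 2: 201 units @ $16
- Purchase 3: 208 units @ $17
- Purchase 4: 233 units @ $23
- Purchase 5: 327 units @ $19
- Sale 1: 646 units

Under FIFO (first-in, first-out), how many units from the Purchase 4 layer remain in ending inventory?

Sale 1 (646) [FIFO — oldest first]: 77 @ $18 + 201 @ $16 + 208 @ $17 + 160 @ $23 = $11,818
Ending inventory: 73 @ $23 + 327 @ $19 = $7,892

73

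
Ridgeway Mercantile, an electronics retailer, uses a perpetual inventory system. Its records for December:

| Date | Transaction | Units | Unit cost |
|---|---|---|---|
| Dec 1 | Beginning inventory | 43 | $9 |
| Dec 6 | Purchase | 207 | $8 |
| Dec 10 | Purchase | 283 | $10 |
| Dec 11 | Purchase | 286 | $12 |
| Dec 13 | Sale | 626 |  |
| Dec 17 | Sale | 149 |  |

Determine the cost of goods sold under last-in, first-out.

Dec 13, 626 sold [LIFO — newest first]: 286 @ $12 + 283 @ $10 + 57 @ $8 = $6,718
Dec 17, 149 sold [LIFO — newest first]: 149 @ $8 = $1,192
Total COGS = $6,718 + $1,192 = $7,910
Ending inventory: 43 @ $9 + 1 @ $8 = $395
Check: goods available $8,305 = COGS $7,910 + ending $395

COGS = $7,910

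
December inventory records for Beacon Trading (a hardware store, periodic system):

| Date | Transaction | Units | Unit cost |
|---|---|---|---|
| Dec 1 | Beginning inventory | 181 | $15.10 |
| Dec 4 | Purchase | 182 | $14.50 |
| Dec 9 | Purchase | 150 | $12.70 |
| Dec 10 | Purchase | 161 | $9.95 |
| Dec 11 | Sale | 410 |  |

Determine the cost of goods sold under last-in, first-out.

Dec 11, 410 sold [LIFO — newest first]: 161 @ $9.95 + 150 @ $12.70 + 99 @ $14.50 = $4,942.45
Ending inventory: 181 @ $15.10 + 83 @ $14.50 = $3,936.60
Check: goods available $8,879.05 = COGS $4,942.45 + ending $3,936.60

COGS = $4,942.45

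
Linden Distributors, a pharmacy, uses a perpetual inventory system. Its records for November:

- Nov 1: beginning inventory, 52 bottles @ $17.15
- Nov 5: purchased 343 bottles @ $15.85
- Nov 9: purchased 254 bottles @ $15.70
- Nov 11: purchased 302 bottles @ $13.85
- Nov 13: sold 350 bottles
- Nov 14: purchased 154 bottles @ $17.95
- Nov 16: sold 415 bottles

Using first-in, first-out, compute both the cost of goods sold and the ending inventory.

Nov 13, 350 sold [FIFO — oldest first]: 52 @ $17.15 + 298 @ $15.85 = $5,615.10
Nov 16, 415 sold [FIFO — oldest first]: 45 @ $15.85 + 254 @ $15.70 + 116 @ $13.85 = $6,307.65
Total COGS = $5,615.10 + $6,307.65 = $11,922.75
Ending inventory: 186 @ $13.85 + 154 @ $17.95 = $5,340.40

COGS = $11,922.75; ending inventory = $5,340.40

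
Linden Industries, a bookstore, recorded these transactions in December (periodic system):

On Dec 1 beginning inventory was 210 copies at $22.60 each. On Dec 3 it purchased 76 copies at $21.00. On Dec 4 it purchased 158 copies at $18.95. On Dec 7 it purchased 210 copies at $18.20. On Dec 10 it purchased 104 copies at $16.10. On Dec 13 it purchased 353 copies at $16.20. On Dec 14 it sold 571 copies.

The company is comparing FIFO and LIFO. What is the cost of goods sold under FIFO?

COGS = $11,647.50

FIFO COGS: 210 @ $22.60 + 76 @ $21.00 + 158 @ $18.95 + 127 @ $18.20 = $11,647.50
LIFO COGS: 353 @ $16.20 + 104 @ $16.10 + 114 @ $18.20 = $9,467.80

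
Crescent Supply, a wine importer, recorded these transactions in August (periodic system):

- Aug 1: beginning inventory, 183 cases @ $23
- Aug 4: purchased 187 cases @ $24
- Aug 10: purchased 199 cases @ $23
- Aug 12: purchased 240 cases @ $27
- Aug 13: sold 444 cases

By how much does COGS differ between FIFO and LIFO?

FIFO COGS: 183 @ $23 + 187 @ $24 + 74 @ $23 = $10,399
LIFO COGS: 240 @ $27 + 199 @ $23 + 5 @ $24 = $11,177
Difference = |$10,399 − $11,177| = $778

$778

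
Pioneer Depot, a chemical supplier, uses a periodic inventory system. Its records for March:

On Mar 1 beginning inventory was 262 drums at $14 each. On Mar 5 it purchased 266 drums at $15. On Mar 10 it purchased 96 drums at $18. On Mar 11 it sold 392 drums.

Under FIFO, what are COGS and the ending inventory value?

Mar 11, 392 sold [FIFO — oldest first]: 262 @ $14 + 130 @ $15 = $5,618
Ending inventory: 136 @ $15 + 96 @ $18 = $3,768

COGS = $5,618; ending inventory = $3,768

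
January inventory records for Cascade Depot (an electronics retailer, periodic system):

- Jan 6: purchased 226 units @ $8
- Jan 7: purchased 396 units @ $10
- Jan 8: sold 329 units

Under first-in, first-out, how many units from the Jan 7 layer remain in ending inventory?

293

Jan 8, 329 sold [FIFO — oldest first]: 226 @ $8 + 103 @ $10 = $2,838
Ending inventory: 293 @ $10 = $2,930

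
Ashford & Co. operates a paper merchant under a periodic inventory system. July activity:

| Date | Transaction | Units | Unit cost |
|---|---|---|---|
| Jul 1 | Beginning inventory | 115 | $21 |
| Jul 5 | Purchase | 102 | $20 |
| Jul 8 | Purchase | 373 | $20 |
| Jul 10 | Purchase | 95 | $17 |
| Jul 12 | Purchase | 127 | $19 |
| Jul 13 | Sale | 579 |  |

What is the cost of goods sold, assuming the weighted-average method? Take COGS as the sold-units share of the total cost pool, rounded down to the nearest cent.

Jul 13, sell 579: 579/812 × $15,943.00 → $11,368.22
Ending inventory (cost pool remaining) = $4,574.78

COGS = $11,368.22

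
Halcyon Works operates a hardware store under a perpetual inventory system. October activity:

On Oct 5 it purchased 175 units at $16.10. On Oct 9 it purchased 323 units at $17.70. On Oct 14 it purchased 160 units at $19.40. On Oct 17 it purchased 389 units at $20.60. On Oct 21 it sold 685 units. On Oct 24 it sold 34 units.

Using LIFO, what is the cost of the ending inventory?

Ending inventory = $5,525.60

Oct 21, 685 sold [LIFO — newest first]: 389 @ $20.60 + 160 @ $19.40 + 136 @ $17.70 = $13,524.60
Oct 24, 34 sold [LIFO — newest first]: 34 @ $17.70 = $601.80
Total COGS = $13,524.60 + $601.80 = $14,126.40
Ending inventory: 175 @ $16.10 + 153 @ $17.70 = $5,525.60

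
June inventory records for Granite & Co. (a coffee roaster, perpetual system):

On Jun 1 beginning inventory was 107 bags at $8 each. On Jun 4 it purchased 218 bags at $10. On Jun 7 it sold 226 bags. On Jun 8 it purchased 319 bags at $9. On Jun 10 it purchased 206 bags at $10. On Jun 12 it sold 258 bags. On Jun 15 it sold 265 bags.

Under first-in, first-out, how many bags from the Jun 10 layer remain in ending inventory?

101

Jun 7, 226 sold [FIFO — oldest first]: 107 @ $8 + 119 @ $10 = $2,046
Jun 12, 258 sold [FIFO — oldest first]: 99 @ $10 + 159 @ $9 = $2,421
Jun 15, 265 sold [FIFO — oldest first]: 160 @ $9 + 105 @ $10 = $2,490
Total COGS = $2,046 + $2,421 + $2,490 = $6,957
Ending inventory: 101 @ $10 = $1,010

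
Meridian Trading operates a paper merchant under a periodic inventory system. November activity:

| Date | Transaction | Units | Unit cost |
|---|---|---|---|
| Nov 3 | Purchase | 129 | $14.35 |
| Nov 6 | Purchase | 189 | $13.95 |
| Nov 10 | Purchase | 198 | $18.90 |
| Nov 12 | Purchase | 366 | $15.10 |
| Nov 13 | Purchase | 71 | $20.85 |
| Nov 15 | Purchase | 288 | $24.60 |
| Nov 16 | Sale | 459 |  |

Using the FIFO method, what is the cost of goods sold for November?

COGS = $7,152.60

Nov 16, 459 sold [FIFO — oldest first]: 129 @ $14.35 + 189 @ $13.95 + 141 @ $18.90 = $7,152.60
Ending inventory: 57 @ $18.90 + 366 @ $15.10 + 71 @ $20.85 + 288 @ $24.60 = $15,169.05
Check: goods available $22,321.65 = COGS $7,152.60 + ending $15,169.05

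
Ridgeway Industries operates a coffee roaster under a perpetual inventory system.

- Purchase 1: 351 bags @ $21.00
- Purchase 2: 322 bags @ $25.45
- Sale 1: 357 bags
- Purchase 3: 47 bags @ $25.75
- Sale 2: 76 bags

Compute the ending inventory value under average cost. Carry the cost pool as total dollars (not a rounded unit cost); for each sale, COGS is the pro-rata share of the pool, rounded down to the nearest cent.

After Purchase 1: 351 on hand, pool $7,371.00 (≈ $21.0000 each)
After Purchase 2: 673 on hand, pool $15,565.90 (≈ $23.1291 each)
Sale 1, sell 357: 357/673 × $15,565.90 → $8,257.09
After Purchase 3: 363 on hand, pool $8,519.06 (≈ $23.4685 each)
Sale 2, sell 76: 76/363 × $8,519.06 → $1,783.60
Total COGS = $8,257.09 + $1,783.60 = $10,040.69
Ending inventory (cost pool remaining) = $6,735.46

Ending inventory = $6,735.46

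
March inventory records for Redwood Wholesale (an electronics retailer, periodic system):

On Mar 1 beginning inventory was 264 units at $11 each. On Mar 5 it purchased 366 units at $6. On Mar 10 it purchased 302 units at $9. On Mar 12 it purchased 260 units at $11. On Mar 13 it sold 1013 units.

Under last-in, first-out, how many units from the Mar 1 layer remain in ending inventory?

179

Mar 13, 1013 sold [LIFO — newest first]: 260 @ $11 + 302 @ $9 + 366 @ $6 + 85 @ $11 = $8,709
Ending inventory: 179 @ $11 = $1,969
Check: goods available $10,678 = COGS $8,709 + ending $1,969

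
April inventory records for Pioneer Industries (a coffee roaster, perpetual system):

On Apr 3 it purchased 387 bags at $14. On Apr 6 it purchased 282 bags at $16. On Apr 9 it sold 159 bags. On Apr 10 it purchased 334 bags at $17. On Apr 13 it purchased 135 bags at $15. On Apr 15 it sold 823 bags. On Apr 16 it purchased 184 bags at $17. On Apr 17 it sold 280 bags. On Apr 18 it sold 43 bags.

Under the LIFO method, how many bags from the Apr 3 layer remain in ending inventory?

17

Apr 9, 159 sold [LIFO — newest first]: 159 @ $16 = $2,544
Apr 15, 823 sold [LIFO — newest first]: 135 @ $15 + 334 @ $17 + 123 @ $16 + 231 @ $14 = $12,905
Apr 17, 280 sold [LIFO — newest first]: 184 @ $17 + 96 @ $14 = $4,472
Apr 18, 43 sold [LIFO — newest first]: 43 @ $14 = $602
Total COGS = $2,544 + $12,905 + $4,472 + $602 = $20,523
Ending inventory: 17 @ $14 = $238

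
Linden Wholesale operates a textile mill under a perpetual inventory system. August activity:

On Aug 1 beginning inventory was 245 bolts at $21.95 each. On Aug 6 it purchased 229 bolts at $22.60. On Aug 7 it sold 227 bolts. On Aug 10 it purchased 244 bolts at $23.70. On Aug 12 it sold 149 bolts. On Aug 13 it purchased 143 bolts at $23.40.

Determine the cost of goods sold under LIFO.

Aug 7, 227 sold [LIFO — newest first]: 227 @ $22.60 = $5,130.20
Aug 12, 149 sold [LIFO — newest first]: 149 @ $23.70 = $3,531.30
Total COGS = $5,130.20 + $3,531.30 = $8,661.50
Ending inventory: 245 @ $21.95 + 2 @ $22.60 + 95 @ $23.70 + 143 @ $23.40 = $11,020.65

COGS = $8,661.50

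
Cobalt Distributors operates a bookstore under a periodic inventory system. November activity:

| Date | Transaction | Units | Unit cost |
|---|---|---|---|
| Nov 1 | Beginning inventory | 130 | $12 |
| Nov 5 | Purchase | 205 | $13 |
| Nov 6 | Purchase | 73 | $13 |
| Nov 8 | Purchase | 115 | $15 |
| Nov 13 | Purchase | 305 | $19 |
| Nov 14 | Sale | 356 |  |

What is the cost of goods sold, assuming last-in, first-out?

COGS = $6,560

Nov 14, 356 sold [LIFO — newest first]: 305 @ $19 + 51 @ $15 = $6,560
Ending inventory: 130 @ $12 + 205 @ $13 + 73 @ $13 + 64 @ $15 = $6,134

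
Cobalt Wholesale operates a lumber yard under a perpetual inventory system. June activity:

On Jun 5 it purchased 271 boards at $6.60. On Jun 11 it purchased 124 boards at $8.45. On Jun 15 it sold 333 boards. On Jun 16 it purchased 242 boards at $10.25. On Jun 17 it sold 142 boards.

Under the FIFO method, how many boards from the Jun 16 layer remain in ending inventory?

162

Jun 15, 333 sold [FIFO — oldest first]: 271 @ $6.60 + 62 @ $8.45 = $2,312.50
Jun 17, 142 sold [FIFO — oldest first]: 62 @ $8.45 + 80 @ $10.25 = $1,343.90
Total COGS = $2,312.50 + $1,343.90 = $3,656.40
Ending inventory: 162 @ $10.25 = $1,660.50
Check: goods available $5,316.90 = COGS $3,656.40 + ending $1,660.50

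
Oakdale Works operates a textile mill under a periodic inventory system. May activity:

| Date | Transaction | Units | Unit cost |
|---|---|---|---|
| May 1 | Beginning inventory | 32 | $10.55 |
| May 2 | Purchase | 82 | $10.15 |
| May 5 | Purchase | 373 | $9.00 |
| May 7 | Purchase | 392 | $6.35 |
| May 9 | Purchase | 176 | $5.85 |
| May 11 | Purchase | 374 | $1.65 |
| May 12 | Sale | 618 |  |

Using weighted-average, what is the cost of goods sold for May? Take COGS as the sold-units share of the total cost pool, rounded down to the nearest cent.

COGS = $3,746.40

May 12, sell 618: 618/1429 × $8,662.80 → $3,746.40
Ending inventory (cost pool remaining) = $4,916.40
Check: goods available $8,662.80 = COGS $3,746.40 + ending $4,916.40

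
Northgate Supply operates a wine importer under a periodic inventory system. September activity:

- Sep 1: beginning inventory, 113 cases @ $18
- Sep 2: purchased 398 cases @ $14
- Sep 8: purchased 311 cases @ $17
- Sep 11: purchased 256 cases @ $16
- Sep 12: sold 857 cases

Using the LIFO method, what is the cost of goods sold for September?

Sep 12, 857 sold [LIFO — newest first]: 256 @ $16 + 311 @ $17 + 290 @ $14 = $13,443
Ending inventory: 113 @ $18 + 108 @ $14 = $3,546

COGS = $13,443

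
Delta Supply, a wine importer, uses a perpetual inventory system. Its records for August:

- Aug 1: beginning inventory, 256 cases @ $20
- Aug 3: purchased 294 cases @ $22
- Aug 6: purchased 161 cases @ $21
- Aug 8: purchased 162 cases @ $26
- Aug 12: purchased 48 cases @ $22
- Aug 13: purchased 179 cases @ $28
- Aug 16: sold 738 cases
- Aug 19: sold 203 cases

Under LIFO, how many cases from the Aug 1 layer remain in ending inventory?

159

Aug 16, 738 sold [LIFO — newest first]: 179 @ $28 + 48 @ $22 + 162 @ $26 + 161 @ $21 + 188 @ $22 = $17,797
Aug 19, 203 sold [LIFO — newest first]: 106 @ $22 + 97 @ $20 = $4,272
Total COGS = $17,797 + $4,272 = $22,069
Ending inventory: 159 @ $20 = $3,180
Check: goods available $25,249 = COGS $22,069 + ending $3,180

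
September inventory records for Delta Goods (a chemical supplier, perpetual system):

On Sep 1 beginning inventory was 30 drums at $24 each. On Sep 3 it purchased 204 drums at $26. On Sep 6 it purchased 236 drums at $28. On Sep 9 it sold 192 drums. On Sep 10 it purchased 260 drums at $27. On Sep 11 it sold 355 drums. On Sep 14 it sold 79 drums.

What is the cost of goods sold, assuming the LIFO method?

Sep 9, 192 sold [LIFO — newest first]: 192 @ $28 = $5,376
Sep 11, 355 sold [LIFO — newest first]: 260 @ $27 + 44 @ $28 + 51 @ $26 = $9,578
Sep 14, 79 sold [LIFO — newest first]: 79 @ $26 = $2,054
Total COGS = $5,376 + $9,578 + $2,054 = $17,008
Ending inventory: 30 @ $24 + 74 @ $26 = $2,644

COGS = $17,008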